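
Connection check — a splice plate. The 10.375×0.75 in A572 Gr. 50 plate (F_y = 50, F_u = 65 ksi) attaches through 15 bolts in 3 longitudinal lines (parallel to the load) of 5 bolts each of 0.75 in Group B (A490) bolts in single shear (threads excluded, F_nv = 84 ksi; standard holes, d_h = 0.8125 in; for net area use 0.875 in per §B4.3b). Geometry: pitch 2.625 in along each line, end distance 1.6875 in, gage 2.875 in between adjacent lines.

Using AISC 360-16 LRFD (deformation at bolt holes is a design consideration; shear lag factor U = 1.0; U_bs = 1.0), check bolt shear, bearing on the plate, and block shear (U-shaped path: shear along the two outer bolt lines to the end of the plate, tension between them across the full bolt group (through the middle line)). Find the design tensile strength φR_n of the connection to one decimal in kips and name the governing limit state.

417.5 kips (bolt shear governs)

Bolt shear: A_b = π(0.75)²/4 = 0.44179 in². φR_n = 0.75 × 84 × 0.44179 × 15 × 1 = 417.5 kips.
Bearing (0.75 in plate, F_u = 65 ksi): end bolts L_c = 1.6875 − 0.8125/2 = 1.28125, R_n = min(1.2×1.28125×0.75×65, 2.4×0.75×0.75×65) = 74.953 kips/bolt; interior L_c = 2.625 − 0.8125 = 1.8125, R_n = 87.75 kips/bolt. φR_n = 0.75 × (3×74.953 + 12×87.75) = 958.4 kips.
Block shear: shear path 2×[1.6875+4×2.625] = 2×12.1875 in, A_gv = 18.281, A_nv = 2×(12.1875 − 4.5×0.875)×0.75 = 12.375 in²; tension across gage: (5.75 − 2×0.875)×0.75 = 3 in². R_n = min(0.6×65×12.375, 0.6×50×18.281) + 1.0×65×3 = min(482.63, 548.43) + 195 = 677.63 kips. φR_n = 0.75 × 677.63 = 508.2 kips.
Governing: min(417.5, 958.4, 508.2) = 417.5 kips → bolt shear.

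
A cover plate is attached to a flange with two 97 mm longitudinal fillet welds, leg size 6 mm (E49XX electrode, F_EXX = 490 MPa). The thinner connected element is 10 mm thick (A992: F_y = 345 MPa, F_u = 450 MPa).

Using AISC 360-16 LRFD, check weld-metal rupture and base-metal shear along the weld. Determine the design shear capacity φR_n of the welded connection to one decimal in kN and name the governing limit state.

181.5 kN (weld metal governs)

Weld metal: throat = 0.707×6 = 4.242 mm, L = 2×97 = 194 mm. φR_n = 0.75 × 0.6 × 490 × 4.242 × 194 = 181.5 kN.
Base metal shear (10 mm plate): yield φR_n = 1.0×0.6×345×10×194 = 401.6 kN; rupture φR_n = 0.75×0.6×450×10×194 = 392.9 kN; take 392.9 kN (rupture).
Governing: min(181.5, 392.9) = 181.5 kN → weld metal.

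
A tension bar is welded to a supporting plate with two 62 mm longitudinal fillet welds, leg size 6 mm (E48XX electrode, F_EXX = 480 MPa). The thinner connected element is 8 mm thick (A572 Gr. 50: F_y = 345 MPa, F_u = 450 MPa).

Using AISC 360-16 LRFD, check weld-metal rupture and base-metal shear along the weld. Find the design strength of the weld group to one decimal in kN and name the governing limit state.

Weld metal: throat = 0.707×6 = 4.242 mm, L = 2×62 = 124 mm. φR_n = 0.75 × 0.6 × 480 × 4.242 × 124 = 113.6 kN.
Base metal shear (8 mm plate): yield φR_n = 1.0×0.6×345×8×124 = 205.3 kN; rupture φR_n = 0.75×0.6×450×8×124 = 200.9 kN; take 200.9 kN (rupture).
Governing: min(113.6, 200.9) = 113.6 kN → weld metal.

113.6 kN (weld metal governs)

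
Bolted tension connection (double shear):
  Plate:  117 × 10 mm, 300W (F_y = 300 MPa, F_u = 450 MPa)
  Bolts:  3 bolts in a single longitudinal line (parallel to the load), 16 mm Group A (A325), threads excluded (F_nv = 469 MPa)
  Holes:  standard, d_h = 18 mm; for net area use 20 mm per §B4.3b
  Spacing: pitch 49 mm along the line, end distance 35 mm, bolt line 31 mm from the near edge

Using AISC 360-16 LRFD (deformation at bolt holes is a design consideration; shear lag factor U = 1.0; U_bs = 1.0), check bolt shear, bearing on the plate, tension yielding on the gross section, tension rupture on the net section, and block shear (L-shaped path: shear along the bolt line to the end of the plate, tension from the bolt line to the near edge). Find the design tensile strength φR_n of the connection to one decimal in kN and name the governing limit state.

239.0 kN (block shear governs)

Bolt shear: A_b = π(16)²/4 = 201.06 mm². φR_n = 0.75 × 469 × 201.06 × 3 × 2 = 424.3 kN.
Bearing (10 mm plate, F_u = 450 MPa): end bolts L_c = 35 − 18/2 = 26, R_n = min(1.2×26×10×450, 2.4×16×10×450) = 140.4 kN/bolt; interior L_c = 49 − 18 = 31, R_n = 167.4 kN/bolt. φR_n = 0.75 × (1×140.4 + 2×167.4) = 356.4 kN.
Tension yield (gross): A_g = 117×10 = 1170 mm². φR_n = 0.90 × 300 × 1170 = 315.9 kN.
Tension rupture (net): A_n = (117 − 1×20)×10 = 970 mm² (U = 1.0, A_e = A_n). φR_n = 0.75 × 450 × 970 = 327.4 kN.
Block shear: shear path 1×[35+2×49] = 1×133 mm, A_gv = 1330, A_nv = 1×(133 − 2.5×20)×10 = 830 mm²; tension to near edge: (31 − 0.5×20)×10 = 210 mm². R_n = min(0.6×450×830, 0.6×300×1330) + 1.0×450×210 = min(224.1, 239.4) + 94.5 = 318.6 kN. φR_n = 0.75 × 318.6 = 239.0 kN.
Governing: min(424.3, 356.4, 315.9, 327.4, 239.0) = 239.0 kN → block shear.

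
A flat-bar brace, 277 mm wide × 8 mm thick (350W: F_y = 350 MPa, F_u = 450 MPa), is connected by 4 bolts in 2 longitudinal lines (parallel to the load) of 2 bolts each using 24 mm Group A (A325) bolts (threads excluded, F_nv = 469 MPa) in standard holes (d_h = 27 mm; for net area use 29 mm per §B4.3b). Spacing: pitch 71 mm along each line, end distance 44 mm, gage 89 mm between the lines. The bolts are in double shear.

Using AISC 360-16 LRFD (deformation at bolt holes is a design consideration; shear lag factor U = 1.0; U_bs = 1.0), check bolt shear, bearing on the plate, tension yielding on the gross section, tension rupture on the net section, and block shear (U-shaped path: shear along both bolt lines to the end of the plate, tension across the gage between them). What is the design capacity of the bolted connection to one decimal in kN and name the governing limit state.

Bolt shear: A_b = π(24)²/4 = 452.39 mm². φR_n = 0.75 × 469 × 452.39 × 4 × 2 = 1273.0 kN.
Bearing (8 mm plate, F_u = 450 MPa): end bolts L_c = 44 − 27/2 = 30.5, R_n = min(1.2×30.5×8×450, 2.4×24×8×450) = 131.76 kN/bolt; interior L_c = 71 − 27 = 44, R_n = 190.08 kN/bolt. φR_n = 0.75 × (2×131.76 + 2×190.08) = 482.8 kN.
Tension yield (gross): A_g = 277×8 = 2216 mm². φR_n = 0.90 × 350 × 2216 = 698.0 kN.
Tension rupture (net): A_n = (277 − 2×29)×8 = 1752 mm² (U = 1.0, A_e = A_n). φR_n = 0.75 × 450 × 1752 = 591.3 kN.
Block shear: shear path 2×[44+1×71] = 2×115 mm, A_gv = 1840, A_nv = 2×(115 − 1.5×29)×8 = 1144 mm²; tension across gage: (89 − 1×29)×8 = 480 mm². R_n = min(0.6×450×1144, 0.6×350×1840) + 1.0×450×480 = min(308.88, 386.4) + 216 = 524.88 kN. φR_n = 0.75 × 524.88 = 393.7 kN.
Governing: min(1273.0, 482.8, 698.0, 591.3, 393.7) = 393.7 kN → block shear.

393.7 kN (block shear governs)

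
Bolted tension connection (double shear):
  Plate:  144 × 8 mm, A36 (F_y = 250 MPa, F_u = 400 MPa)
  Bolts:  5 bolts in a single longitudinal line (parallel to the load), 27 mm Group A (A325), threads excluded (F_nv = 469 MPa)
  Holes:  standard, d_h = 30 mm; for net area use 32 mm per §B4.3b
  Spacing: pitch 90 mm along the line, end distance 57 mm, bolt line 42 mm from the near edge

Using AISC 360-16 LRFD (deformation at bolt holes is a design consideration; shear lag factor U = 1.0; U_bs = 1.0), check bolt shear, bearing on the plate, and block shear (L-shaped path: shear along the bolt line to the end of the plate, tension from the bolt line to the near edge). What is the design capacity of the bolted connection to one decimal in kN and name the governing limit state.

Bolt shear: A_b = π(27)²/4 = 572.56 mm². φR_n = 0.75 × 469 × 572.56 × 5 × 2 = 2014.0 kN.
Bearing (8 mm plate, F_u = 400 MPa): end bolts L_c = 57 − 30/2 = 42, R_n = min(1.2×42×8×400, 2.4×27×8×400) = 161.28 kN/bolt; interior L_c = 90 − 30 = 60, R_n = 207.36 kN/bolt. φR_n = 0.75 × (1×161.28 + 4×207.36) = 743.0 kN.
Block shear: shear path 1×[57+4×90] = 1×417 mm, A_gv = 3336, A_nv = 1×(417 − 4.5×32)×8 = 2184 mm²; tension to near edge: (42 − 0.5×32)×8 = 208 mm². R_n = min(0.6×400×2184, 0.6×250×3336) + 1.0×400×208 = min(524.16, 500.4) + 83.2 = 583.6 kN. φR_n = 0.75 × 583.6 = 437.7 kN.
Governing: min(2014.0, 743.0, 437.7) = 437.7 kN → block shear.

437.7 kN (block shear governs)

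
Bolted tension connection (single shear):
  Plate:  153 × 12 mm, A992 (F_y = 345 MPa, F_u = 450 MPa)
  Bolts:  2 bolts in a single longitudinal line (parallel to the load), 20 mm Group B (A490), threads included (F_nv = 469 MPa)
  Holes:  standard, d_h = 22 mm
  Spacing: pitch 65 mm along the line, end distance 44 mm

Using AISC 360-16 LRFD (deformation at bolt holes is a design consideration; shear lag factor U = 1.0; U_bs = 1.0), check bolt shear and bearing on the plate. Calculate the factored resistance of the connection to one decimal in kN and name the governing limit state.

221.0 kN (bolt shear governs)

Bolt shear: A_b = π(20)²/4 = 314.16 mm². φR_n = 0.75 × 469 × 314.16 × 2 × 1 = 221.0 kN.
Bearing (12 mm plate, F_u = 450 MPa): end bolts L_c = 44 − 22/2 = 33, R_n = min(1.2×33×12×450, 2.4×20×12×450) = 213.84 kN/bolt; interior L_c = 65 − 22 = 43, R_n = 259.2 kN/bolt. φR_n = 0.75 × (1×213.84 + 1×259.2) = 354.8 kN.
Governing: min(221.0, 354.8) = 221.0 kN → bolt shear.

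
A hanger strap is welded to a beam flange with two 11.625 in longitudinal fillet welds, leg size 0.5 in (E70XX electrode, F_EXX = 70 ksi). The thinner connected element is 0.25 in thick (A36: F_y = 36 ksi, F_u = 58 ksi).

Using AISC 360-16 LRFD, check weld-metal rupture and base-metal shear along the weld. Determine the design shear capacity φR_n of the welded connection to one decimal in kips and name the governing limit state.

Weld metal: throat = 0.707×0.5 = 0.3535 in, L = 2×11.625 = 23.25 in. φR_n = 0.75 × 0.6 × 70 × 0.3535 × 23.25 = 258.9 kips.
Base metal shear (0.25 in plate): yield φR_n = 1.0×0.6×36×0.25×23.25 = 125.6 kips; rupture φR_n = 0.75×0.6×58×0.25×23.25 = 151.7 kips; take 125.6 kips (yield).
Governing: min(258.9, 125.6) = 125.6 kips → base-metal shear.

125.6 kips (base-metal shear governs)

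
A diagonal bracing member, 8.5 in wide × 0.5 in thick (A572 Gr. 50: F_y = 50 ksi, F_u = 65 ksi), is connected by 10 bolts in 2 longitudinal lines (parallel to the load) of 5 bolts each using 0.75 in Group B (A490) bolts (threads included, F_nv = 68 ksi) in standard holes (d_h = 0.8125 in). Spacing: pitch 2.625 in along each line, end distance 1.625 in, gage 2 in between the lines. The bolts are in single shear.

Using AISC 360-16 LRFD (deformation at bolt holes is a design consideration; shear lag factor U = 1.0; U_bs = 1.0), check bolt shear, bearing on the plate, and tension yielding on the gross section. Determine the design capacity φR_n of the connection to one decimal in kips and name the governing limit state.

Bolt shear: A_b = π(0.75)²/4 = 0.44179 in². φR_n = 0.75 × 68 × 0.44179 × 10 × 1 = 225.3 kips.
Bearing (0.5 in plate, F_u = 65 ksi): end bolts L_c = 1.625 − 0.8125/2 = 1.21875, R_n = min(1.2×1.21875×0.5×65, 2.4×0.75×0.5×65) = 47.531 kips/bolt; interior L_c = 2.625 − 0.8125 = 1.8125, R_n = 58.5 kips/bolt. φR_n = 0.75 × (2×47.531 + 8×58.5) = 422.3 kips.
Tension yield (gross): A_g = 8.5×0.5 = 4.25 in². φR_n = 0.90 × 50 × 4.25 = 191.3 kips.
Governing: min(225.3, 422.3, 191.3) = 191.3 kips → gross-section yield.

191.3 kips (gross-section yield governs)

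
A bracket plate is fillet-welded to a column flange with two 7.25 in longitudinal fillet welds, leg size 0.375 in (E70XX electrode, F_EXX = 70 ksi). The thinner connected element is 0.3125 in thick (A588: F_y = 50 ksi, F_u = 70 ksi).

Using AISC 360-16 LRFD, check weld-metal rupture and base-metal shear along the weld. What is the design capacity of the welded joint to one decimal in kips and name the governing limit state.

121.1 kips (weld metal governs)

Weld metal: throat = 0.707×0.375 = 0.26513 in, L = 2×7.25 = 14.5 in. φR_n = 0.75 × 0.6 × 70 × 0.26513 × 14.5 = 121.1 kips.
Base metal shear (0.3125 in plate): yield φR_n = 1.0×0.6×50×0.3125×14.5 = 135.9 kips; rupture φR_n = 0.75×0.6×70×0.3125×14.5 = 142.7 kips; take 135.9 kips (yield).
Governing: min(121.1, 135.9) = 121.1 kips → weld metal.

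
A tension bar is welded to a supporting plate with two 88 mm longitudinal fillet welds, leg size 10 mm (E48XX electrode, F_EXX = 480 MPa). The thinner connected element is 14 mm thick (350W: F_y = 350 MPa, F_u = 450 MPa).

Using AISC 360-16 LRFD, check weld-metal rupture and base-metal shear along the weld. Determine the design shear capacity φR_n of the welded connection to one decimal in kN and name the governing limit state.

268.8 kN (weld metal governs)

Weld metal: throat = 0.707×10 = 7.07 mm, L = 2×88 = 176 mm. φR_n = 0.75 × 0.6 × 480 × 7.07 × 176 = 268.8 kN.
Base metal shear (14 mm plate): yield φR_n = 1.0×0.6×350×14×176 = 517.4 kN; rupture φR_n = 0.75×0.6×450×14×176 = 499.0 kN; take 499.0 kN (rupture).
Governing: min(268.8, 499.0) = 268.8 kN → weld metal.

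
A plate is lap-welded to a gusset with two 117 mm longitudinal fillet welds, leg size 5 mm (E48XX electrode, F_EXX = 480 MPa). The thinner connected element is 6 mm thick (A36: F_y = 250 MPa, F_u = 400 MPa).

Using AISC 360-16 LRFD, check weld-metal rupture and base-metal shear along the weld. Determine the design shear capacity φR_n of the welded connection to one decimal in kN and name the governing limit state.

178.7 kN (weld metal governs)

Weld metal: throat = 0.707×5 = 3.535 mm, L = 2×117 = 234 mm. φR_n = 0.75 × 0.6 × 480 × 3.535 × 234 = 178.7 kN.
Base metal shear (6 mm plate): yield φR_n = 1.0×0.6×250×6×234 = 210.6 kN; rupture φR_n = 0.75×0.6×400×6×234 = 252.7 kN; take 210.6 kN (yield).
Governing: min(178.7, 210.6) = 178.7 kN → weld metal.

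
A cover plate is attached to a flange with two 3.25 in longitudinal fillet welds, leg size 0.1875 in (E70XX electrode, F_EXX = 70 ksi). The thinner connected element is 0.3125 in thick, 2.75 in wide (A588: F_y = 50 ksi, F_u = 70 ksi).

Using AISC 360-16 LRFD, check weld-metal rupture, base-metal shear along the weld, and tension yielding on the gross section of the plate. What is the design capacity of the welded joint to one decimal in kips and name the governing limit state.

27.1 kips (weld metal governs)

Weld metal: throat = 0.707×0.1875 = 0.13256 in, L = 2×3.25 = 6.5 in. φR_n = 0.75 × 0.6 × 70 × 0.13256 × 6.5 = 27.1 kips.
Base metal shear (0.3125 in plate): yield φR_n = 1.0×0.6×50×0.3125×6.5 = 60.9 kips; rupture φR_n = 0.75×0.6×70×0.3125×6.5 = 64.0 kips; take 60.9 kips (yield).
Tension yield (gross): A_g = 2.75×0.3125 = 0.85938 in². φR_n = 0.90 × 50 × 0.85938 = 38.7 kips.
Governing: min(27.1, 60.9, 38.7) = 27.1 kips → weld metal.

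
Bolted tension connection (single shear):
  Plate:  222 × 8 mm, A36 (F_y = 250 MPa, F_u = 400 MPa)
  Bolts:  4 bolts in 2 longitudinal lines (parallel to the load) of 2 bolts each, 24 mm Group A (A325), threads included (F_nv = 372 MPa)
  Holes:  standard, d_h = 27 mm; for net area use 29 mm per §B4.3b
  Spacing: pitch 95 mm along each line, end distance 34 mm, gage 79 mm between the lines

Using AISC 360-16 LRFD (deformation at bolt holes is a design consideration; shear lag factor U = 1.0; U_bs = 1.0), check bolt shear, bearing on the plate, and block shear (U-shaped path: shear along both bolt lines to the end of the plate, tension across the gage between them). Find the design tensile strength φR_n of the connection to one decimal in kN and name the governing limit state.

352.2 kN (block shear governs)

Bolt shear: A_b = π(24)²/4 = 452.39 mm². φR_n = 0.75 × 372 × 452.39 × 4 × 1 = 504.9 kN.
Bearing (8 mm plate, F_u = 400 MPa): end bolts L_c = 34 − 27/2 = 20.5, R_n = min(1.2×20.5×8×400, 2.4×24×8×400) = 78.72 kN/bolt; interior L_c = 95 − 27 = 68, R_n = 184.32 kN/bolt. φR_n = 0.75 × (2×78.72 + 2×184.32) = 394.6 kN.
Block shear: shear path 2×[34+1×95] = 2×129 mm, A_gv = 2064, A_nv = 2×(129 − 1.5×29)×8 = 1368 mm²; tension across gage: (79 − 1×29)×8 = 400 mm². R_n = min(0.6×400×1368, 0.6×250×2064) + 1.0×400×400 = min(328.32, 309.6) + 160 = 469.6 kN. φR_n = 0.75 × 469.6 = 352.2 kN.
Governing: min(504.9, 394.6, 352.2) = 352.2 kN → block shear.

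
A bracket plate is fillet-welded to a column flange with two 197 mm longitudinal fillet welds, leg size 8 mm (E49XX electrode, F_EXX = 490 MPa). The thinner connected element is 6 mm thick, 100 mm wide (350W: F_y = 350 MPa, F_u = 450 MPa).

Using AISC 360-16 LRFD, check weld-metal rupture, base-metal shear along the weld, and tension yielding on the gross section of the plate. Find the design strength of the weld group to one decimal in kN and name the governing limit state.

Weld metal: throat = 0.707×8 = 5.656 mm, L = 2×197 = 394 mm. φR_n = 0.75 × 0.6 × 490 × 5.656 × 394 = 491.4 kN.
Base metal shear (6 mm plate): yield φR_n = 1.0×0.6×350×6×394 = 496.4 kN; rupture φR_n = 0.75×0.6×450×6×394 = 478.7 kN; take 478.7 kN (rupture).
Tension yield (gross): A_g = 100×6 = 600 mm². φR_n = 0.90 × 350 × 600 = 189.0 kN.
Governing: min(491.4, 478.7, 189.0) = 189.0 kN → gross-section yield.

189.0 kN (gross-section yield governs)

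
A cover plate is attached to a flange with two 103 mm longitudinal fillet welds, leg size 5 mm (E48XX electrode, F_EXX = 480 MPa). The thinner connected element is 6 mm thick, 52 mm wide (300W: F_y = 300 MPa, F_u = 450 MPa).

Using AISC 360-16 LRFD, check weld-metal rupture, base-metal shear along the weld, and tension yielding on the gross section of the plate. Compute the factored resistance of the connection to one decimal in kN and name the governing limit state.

84.2 kN (gross-section yield governs)

Weld metal: throat = 0.707×5 = 3.535 mm, L = 2×103 = 206 mm. φR_n = 0.75 × 0.6 × 480 × 3.535 × 206 = 157.3 kN.
Base metal shear (6 mm plate): yield φR_n = 1.0×0.6×300×6×206 = 222.5 kN; rupture φR_n = 0.75×0.6×450×6×206 = 250.3 kN; take 222.5 kN (yield).
Tension yield (gross): A_g = 52×6 = 312 mm². φR_n = 0.90 × 300 × 312 = 84.2 kN.
Governing: min(157.3, 222.5, 84.2) = 84.2 kN → gross-section yield.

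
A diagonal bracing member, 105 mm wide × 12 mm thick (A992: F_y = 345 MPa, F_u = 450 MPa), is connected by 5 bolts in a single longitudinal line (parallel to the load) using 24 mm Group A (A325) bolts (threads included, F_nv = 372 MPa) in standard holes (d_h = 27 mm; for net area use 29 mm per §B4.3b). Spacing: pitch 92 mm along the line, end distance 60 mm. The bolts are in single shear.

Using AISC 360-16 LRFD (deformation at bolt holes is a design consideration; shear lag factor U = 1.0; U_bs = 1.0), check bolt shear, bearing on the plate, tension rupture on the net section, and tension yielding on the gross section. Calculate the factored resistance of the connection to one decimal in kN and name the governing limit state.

307.8 kN (net-section rupture governs)

Bolt shear: A_b = π(24)²/4 = 452.39 mm². φR_n = 0.75 × 372 × 452.39 × 5 × 1 = 631.1 kN.
Bearing (12 mm plate, F_u = 450 MPa): end bolts L_c = 60 − 27/2 = 46.5, R_n = min(1.2×46.5×12×450, 2.4×24×12×450) = 301.32 kN/bolt; interior L_c = 92 − 27 = 65, R_n = 311.04 kN/bolt. φR_n = 0.75 × (1×301.32 + 4×311.04) = 1159.1 kN.
Tension rupture (net): A_n = (105 − 1×29)×12 = 912 mm² (U = 1.0, A_e = A_n). φR_n = 0.75 × 450 × 912 = 307.8 kN.
Tension yield (gross): A_g = 105×12 = 1260 mm². φR_n = 0.90 × 345 × 1260 = 391.2 kN.
Governing: min(631.1, 1159.1, 307.8, 391.2) = 307.8 kN → net-section rupture.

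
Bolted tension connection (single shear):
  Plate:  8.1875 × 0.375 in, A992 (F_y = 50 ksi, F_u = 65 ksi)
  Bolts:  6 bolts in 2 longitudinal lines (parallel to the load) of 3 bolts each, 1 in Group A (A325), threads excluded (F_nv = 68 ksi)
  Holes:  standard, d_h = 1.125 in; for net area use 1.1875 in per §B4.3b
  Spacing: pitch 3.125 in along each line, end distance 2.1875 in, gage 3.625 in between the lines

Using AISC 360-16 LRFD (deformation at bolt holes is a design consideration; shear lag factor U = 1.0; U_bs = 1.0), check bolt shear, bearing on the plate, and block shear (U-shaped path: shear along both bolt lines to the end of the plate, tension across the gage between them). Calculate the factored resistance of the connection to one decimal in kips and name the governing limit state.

Bolt shear: A_b = π(1)²/4 = 0.7854 in². φR_n = 0.75 × 68 × 0.7854 × 6 × 1 = 240.3 kips.
Bearing (0.375 in plate, F_u = 65 ksi): end bolts L_c = 2.1875 − 1.125/2 = 1.625, R_n = min(1.2×1.625×0.375×65, 2.4×1×0.375×65) = 47.531 kips/bolt; interior L_c = 3.125 − 1.125 = 2, R_n = 58.5 kips/bolt. φR_n = 0.75 × (2×47.531 + 4×58.5) = 246.8 kips.
Block shear: shear path 2×[2.1875+2×3.125] = 2×8.4375 in, A_gv = 6.3281, A_nv = 2×(8.4375 − 2.5×1.1875)×0.375 = 4.1016 in²; tension across gage: (3.625 − 1×1.1875)×0.375 = 0.91406 in². R_n = min(0.6×65×4.1016, 0.6×50×6.3281) + 1.0×65×0.91406 = min(159.96, 189.84) + 59.414 = 219.37 kips. φR_n = 0.75 × 219.37 = 164.5 kips.
Governing: min(240.3, 246.8, 164.5) = 164.5 kips → block shear.

164.5 kips (block shear governs)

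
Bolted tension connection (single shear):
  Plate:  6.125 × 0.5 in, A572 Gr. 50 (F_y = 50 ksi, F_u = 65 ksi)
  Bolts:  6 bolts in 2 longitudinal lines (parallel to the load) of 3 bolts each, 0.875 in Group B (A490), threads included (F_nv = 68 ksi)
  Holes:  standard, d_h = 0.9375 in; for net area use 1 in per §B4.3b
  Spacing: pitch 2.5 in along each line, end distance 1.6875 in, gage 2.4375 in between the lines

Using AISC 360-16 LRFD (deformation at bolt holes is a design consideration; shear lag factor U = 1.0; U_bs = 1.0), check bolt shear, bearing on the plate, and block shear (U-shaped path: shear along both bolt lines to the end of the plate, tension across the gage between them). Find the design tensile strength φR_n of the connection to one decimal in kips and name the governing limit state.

157.5 kips (block shear governs)

Bolt shear: A_b = π(0.875)²/4 = 0.60132 in². φR_n = 0.75 × 68 × 0.60132 × 6 × 1 = 184.0 kips.
Bearing (0.5 in plate, F_u = 65 ksi): end bolts L_c = 1.6875 − 0.9375/2 = 1.21875, R_n = min(1.2×1.21875×0.5×65, 2.4×0.875×0.5×65) = 47.531 kips/bolt; interior L_c = 2.5 − 0.9375 = 1.5625, R_n = 60.938 kips/bolt. φR_n = 0.75 × (2×47.531 + 4×60.938) = 254.1 kips.
Block shear: shear path 2×[1.6875+2×2.5] = 2×6.6875 in, A_gv = 6.6875, A_nv = 2×(6.6875 − 2.5×1)×0.5 = 4.1875 in²; tension across gage: (2.4375 − 1×1)×0.5 = 0.71875 in². R_n = min(0.6×65×4.1875, 0.6×50×6.6875) + 1.0×65×0.71875 = min(163.31, 200.63) + 46.719 = 210.03 kips. φR_n = 0.75 × 210.03 = 157.5 kips.
Governing: min(184.0, 254.1, 157.5) = 157.5 kips → block shear.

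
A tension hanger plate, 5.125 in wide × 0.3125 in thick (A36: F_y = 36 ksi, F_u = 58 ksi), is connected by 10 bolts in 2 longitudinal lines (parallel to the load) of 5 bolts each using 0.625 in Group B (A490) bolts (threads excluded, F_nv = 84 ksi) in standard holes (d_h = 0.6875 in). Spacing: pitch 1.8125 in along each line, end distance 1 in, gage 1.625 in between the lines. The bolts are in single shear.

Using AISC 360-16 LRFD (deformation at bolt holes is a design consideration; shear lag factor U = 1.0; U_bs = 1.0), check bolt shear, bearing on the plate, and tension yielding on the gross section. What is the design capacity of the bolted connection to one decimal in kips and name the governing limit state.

51.9 kips (gross-section yield governs)

Bolt shear: A_b = π(0.625)²/4 = 0.3068 in². φR_n = 0.75 × 84 × 0.3068 × 10 × 1 = 193.3 kips.
Bearing (0.3125 in plate, F_u = 58 ksi): end bolts L_c = 1 − 0.6875/2 = 0.65625, R_n = min(1.2×0.65625×0.3125×58, 2.4×0.625×0.3125×58) = 14.273 kips/bolt; interior L_c = 1.8125 − 0.6875 = 1.125, R_n = 24.469 kips/bolt. φR_n = 0.75 × (2×14.273 + 8×24.469) = 168.2 kips.
Tension yield (gross): A_g = 5.125×0.3125 = 1.6016 in². φR_n = 0.90 × 36 × 1.6016 = 51.9 kips.
Governing: min(193.3, 168.2, 51.9) = 51.9 kips → gross-section yield.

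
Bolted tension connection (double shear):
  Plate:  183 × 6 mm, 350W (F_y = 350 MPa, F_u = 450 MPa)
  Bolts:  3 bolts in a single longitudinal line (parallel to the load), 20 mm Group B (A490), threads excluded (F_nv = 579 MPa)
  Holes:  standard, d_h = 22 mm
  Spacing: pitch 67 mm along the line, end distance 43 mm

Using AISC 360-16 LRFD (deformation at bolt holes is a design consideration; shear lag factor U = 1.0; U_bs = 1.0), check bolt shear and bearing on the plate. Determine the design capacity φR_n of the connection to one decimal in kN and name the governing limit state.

272.2 kN (bearing governs)

Bolt shear: A_b = π(20)²/4 = 314.16 mm². φR_n = 0.75 × 579 × 314.16 × 3 × 2 = 818.5 kN.
Bearing (6 mm plate, F_u = 450 MPa): end bolts L_c = 43 − 22/2 = 32, R_n = min(1.2×32×6×450, 2.4×20×6×450) = 103.68 kN/bolt; interior L_c = 67 − 22 = 45, R_n = 129.6 kN/bolt. φR_n = 0.75 × (1×103.68 + 2×129.6) = 272.2 kN.
Governing: min(818.5, 272.2) = 272.2 kN → bearing.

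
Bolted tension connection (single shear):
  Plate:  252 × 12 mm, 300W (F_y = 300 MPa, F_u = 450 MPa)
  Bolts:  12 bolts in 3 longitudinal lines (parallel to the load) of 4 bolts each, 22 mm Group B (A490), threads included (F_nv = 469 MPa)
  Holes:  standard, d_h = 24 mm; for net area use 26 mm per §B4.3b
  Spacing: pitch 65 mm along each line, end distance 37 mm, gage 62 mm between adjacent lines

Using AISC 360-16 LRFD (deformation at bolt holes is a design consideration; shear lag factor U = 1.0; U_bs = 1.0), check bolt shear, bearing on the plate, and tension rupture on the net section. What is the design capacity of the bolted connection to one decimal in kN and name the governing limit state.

Bolt shear: A_b = π(22)²/4 = 380.13 mm². φR_n = 0.75 × 469 × 380.13 × 12 × 1 = 1604.5 kN.
Bearing (12 mm plate, F_u = 450 MPa): end bolts L_c = 37 − 24/2 = 25, R_n = min(1.2×25×12×450, 2.4×22×12×450) = 162 kN/bolt; interior L_c = 65 − 24 = 41, R_n = 265.68 kN/bolt. φR_n = 0.75 × (3×162 + 9×265.68) = 2157.8 kN.
Tension rupture (net): A_n = (252 − 3×26)×12 = 2088 mm² (U = 1.0, A_e = A_n). φR_n = 0.75 × 450 × 2088 = 704.7 kN.
Governing: min(1604.5, 2157.8, 704.7) = 704.7 kN → net-section rupture.

704.7 kN (net-section rupture governs)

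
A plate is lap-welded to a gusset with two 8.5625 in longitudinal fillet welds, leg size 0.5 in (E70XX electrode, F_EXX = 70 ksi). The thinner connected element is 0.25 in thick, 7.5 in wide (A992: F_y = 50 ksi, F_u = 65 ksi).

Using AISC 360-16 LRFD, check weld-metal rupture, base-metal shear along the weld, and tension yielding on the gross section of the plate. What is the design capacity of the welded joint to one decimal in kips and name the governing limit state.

84.4 kips (gross-section yield governs)

Weld metal: throat = 0.707×0.5 = 0.3535 in, L = 2×8.5625 = 17.125 in. φR_n = 0.75 × 0.6 × 70 × 0.3535 × 17.125 = 190.7 kips.
Base metal shear (0.25 in plate): yield φR_n = 1.0×0.6×50×0.25×17.125 = 128.4 kips; rupture φR_n = 0.75×0.6×65×0.25×17.125 = 125.2 kips; take 125.2 kips (rupture).
Tension yield (gross): A_g = 7.5×0.25 = 1.875 in². φR_n = 0.90 × 50 × 1.875 = 84.4 kips.
Governing: min(190.7, 125.2, 84.4) = 84.4 kips → gross-section yield.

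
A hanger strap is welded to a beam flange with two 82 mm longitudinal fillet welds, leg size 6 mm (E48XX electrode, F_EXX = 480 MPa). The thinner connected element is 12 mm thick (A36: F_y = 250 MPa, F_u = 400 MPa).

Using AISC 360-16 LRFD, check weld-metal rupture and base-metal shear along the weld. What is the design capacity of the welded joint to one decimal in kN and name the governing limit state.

Weld metal: throat = 0.707×6 = 4.242 mm, L = 2×82 = 164 mm. φR_n = 0.75 × 0.6 × 480 × 4.242 × 164 = 150.3 kN.
Base metal shear (12 mm plate): yield φR_n = 1.0×0.6×250×12×164 = 295.2 kN; rupture φR_n = 0.75×0.6×400×12×164 = 354.2 kN; take 295.2 kN (yield).
Governing: min(150.3, 295.2) = 150.3 kN → weld metal.

150.3 kN (weld metal governs)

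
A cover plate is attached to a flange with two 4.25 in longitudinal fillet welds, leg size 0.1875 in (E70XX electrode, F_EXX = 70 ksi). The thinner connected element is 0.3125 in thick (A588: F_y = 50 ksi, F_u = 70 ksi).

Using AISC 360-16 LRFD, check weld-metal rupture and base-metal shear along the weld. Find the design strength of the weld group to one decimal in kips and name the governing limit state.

35.5 kips (weld metal governs)

Weld metal: throat = 0.707×0.1875 = 0.13256 in, L = 2×4.25 = 8.5 in. φR_n = 0.75 × 0.6 × 70 × 0.13256 × 8.5 = 35.5 kips.
Base metal shear (0.3125 in plate): yield φR_n = 1.0×0.6×50×0.3125×8.5 = 79.7 kips; rupture φR_n = 0.75×0.6×70×0.3125×8.5 = 83.7 kips; take 79.7 kips (yield).
Governing: min(35.5, 79.7) = 35.5 kips → weld metal.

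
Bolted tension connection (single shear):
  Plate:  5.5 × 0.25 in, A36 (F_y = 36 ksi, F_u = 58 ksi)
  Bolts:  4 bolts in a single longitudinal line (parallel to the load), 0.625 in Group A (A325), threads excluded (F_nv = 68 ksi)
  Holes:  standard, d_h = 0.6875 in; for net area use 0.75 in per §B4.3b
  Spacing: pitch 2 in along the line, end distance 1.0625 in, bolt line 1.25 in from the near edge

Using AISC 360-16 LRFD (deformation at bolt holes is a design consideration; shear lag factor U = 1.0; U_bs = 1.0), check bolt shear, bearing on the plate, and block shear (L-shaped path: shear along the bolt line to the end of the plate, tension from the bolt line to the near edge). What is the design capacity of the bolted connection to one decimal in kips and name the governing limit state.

Bolt shear: A_b = π(0.625)²/4 = 0.3068 in². φR_n = 0.75 × 68 × 0.3068 × 4 × 1 = 62.6 kips.
Bearing (0.25 in plate, F_u = 58 ksi): end bolts L_c = 1.0625 − 0.6875/2 = 0.71875, R_n = min(1.2×0.71875×0.25×58, 2.4×0.625×0.25×58) = 12.506 kips/bolt; interior L_c = 2 − 0.6875 = 1.3125, R_n = 21.75 kips/bolt. φR_n = 0.75 × (1×12.506 + 3×21.75) = 58.3 kips.
Block shear: shear path 1×[1.0625+3×2] = 1×7.0625 in, A_gv = 1.7656, A_nv = 1×(7.0625 − 3.5×0.75)×0.25 = 1.1094 in²; tension to near edge: (1.25 − 0.5×0.75)×0.25 = 0.21875 in². R_n = min(0.6×58×1.1094, 0.6×36×1.7656) + 1.0×58×0.21875 = min(38.607, 38.137) + 12.688 = 50.825 kips. φR_n = 0.75 × 50.825 = 38.1 kips.
Governing: min(62.6, 58.3, 38.1) = 38.1 kips → block shear.

38.1 kips (block shear governs)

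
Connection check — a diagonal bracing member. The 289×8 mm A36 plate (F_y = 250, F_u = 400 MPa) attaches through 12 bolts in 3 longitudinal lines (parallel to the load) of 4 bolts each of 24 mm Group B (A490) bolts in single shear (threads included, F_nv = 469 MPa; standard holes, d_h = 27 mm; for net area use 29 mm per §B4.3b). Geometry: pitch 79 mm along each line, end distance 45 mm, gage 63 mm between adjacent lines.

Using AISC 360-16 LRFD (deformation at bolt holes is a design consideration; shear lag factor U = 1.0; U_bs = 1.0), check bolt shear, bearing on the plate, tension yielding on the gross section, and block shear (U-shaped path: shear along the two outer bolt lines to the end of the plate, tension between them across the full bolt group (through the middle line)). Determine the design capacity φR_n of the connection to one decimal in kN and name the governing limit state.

Bolt shear: A_b = π(24)²/4 = 452.39 mm². φR_n = 0.75 × 469 × 452.39 × 12 × 1 = 1909.5 kN.
Bearing (8 mm plate, F_u = 400 MPa): end bolts L_c = 45 − 27/2 = 31.5, R_n = min(1.2×31.5×8×400, 2.4×24×8×400) = 120.96 kN/bolt; interior L_c = 79 − 27 = 52, R_n = 184.32 kN/bolt. φR_n = 0.75 × (3×120.96 + 9×184.32) = 1516.3 kN.
Tension yield (gross): A_g = 289×8 = 2312 mm². φR_n = 0.90 × 250 × 2312 = 520.2 kN.
Block shear: shear path 2×[45+3×79] = 2×282 mm, A_gv = 4512, A_nv = 2×(282 − 3.5×29)×8 = 2888 mm²; tension across gage: (126 − 2×29)×8 = 544 mm². R_n = min(0.6×400×2888, 0.6×250×4512) + 1.0×400×544 = min(693.12, 676.8) + 217.6 = 894.4 kN. φR_n = 0.75 × 894.4 = 670.8 kN.
Governing: min(1909.5, 1516.3, 520.2, 670.8) = 520.2 kN → gross-section yield.

520.2 kN (gross-section yield governs)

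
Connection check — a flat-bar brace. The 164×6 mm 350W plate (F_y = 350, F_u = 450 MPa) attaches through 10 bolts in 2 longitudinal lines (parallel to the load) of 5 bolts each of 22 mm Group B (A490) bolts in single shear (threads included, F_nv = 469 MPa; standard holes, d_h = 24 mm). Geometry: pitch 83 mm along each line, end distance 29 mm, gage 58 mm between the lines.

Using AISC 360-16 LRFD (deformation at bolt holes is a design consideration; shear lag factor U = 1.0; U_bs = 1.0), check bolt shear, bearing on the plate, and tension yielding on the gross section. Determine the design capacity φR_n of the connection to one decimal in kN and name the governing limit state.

310.0 kN (gross-section yield governs)

Bolt shear: A_b = π(22)²/4 = 380.13 mm². φR_n = 0.75 × 469 × 380.13 × 10 × 1 = 1337.1 kN.
Bearing (6 mm plate, F_u = 450 MPa): end bolts L_c = 29 − 24/2 = 17, R_n = min(1.2×17×6×450, 2.4×22×6×450) = 55.08 kN/bolt; interior L_c = 83 − 24 = 59, R_n = 142.56 kN/bolt. φR_n = 0.75 × (2×55.08 + 8×142.56) = 938.0 kN.
Tension yield (gross): A_g = 164×6 = 984 mm². φR_n = 0.90 × 350 × 984 = 310.0 kN.
Governing: min(1337.1, 938.0, 310.0) = 310.0 kN → gross-section yield.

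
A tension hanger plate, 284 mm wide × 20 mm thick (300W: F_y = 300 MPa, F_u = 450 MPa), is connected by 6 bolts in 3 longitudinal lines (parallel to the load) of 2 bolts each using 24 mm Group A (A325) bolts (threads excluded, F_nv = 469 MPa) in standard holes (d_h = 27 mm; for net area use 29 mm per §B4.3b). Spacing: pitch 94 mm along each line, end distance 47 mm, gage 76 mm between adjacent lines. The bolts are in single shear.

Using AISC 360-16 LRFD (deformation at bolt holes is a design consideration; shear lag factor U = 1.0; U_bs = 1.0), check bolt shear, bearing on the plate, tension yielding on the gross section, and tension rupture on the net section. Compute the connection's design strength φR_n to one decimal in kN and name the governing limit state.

Bolt shear: A_b = π(24)²/4 = 452.39 mm². φR_n = 0.75 × 469 × 452.39 × 6 × 1 = 954.8 kN.
Bearing (20 mm plate, F_u = 450 MPa): end bolts L_c = 47 − 27/2 = 33.5, R_n = min(1.2×33.5×20×450, 2.4×24×20×450) = 361.8 kN/bolt; interior L_c = 94 − 27 = 67, R_n = 518.4 kN/bolt. φR_n = 0.75 × (3×361.8 + 3×518.4) = 1980.5 kN.
Tension yield (gross): A_g = 284×20 = 5680 mm². φR_n = 0.90 × 300 × 5680 = 1533.6 kN.
Tension rupture (net): A_n = (284 − 3×29)×20 = 3940 mm² (U = 1.0, A_e = A_n). φR_n = 0.75 × 450 × 3940 = 1329.8 kN.
Governing: min(954.8, 1980.5, 1533.6, 1329.8) = 954.8 kN → bolt shear.

954.8 kN (bolt shear governs)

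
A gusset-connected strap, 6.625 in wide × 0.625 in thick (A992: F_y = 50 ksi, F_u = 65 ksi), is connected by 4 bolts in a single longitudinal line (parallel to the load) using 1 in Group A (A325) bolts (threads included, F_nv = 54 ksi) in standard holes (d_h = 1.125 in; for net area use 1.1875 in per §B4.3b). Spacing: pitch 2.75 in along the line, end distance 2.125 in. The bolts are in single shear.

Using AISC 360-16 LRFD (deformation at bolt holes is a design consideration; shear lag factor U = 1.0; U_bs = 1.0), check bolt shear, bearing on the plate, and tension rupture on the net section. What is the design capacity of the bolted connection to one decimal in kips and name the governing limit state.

127.2 kips (bolt shear governs)

Bolt shear: A_b = π(1)²/4 = 0.7854 in². φR_n = 0.75 × 54 × 0.7854 × 4 × 1 = 127.2 kips.
Bearing (0.625 in plate, F_u = 65 ksi): end bolts L_c = 2.125 − 1.125/2 = 1.5625, R_n = min(1.2×1.5625×0.625×65, 2.4×1×0.625×65) = 76.172 kips/bolt; interior L_c = 2.75 − 1.125 = 1.625, R_n = 79.219 kips/bolt. φR_n = 0.75 × (1×76.172 + 3×79.219) = 235.4 kips.
Tension rupture (net): A_n = (6.625 − 1×1.1875)×0.625 = 3.3984 in² (U = 1.0, A_e = A_n). φR_n = 0.75 × 65 × 3.3984 = 165.7 kips.
Governing: min(127.2, 235.4, 165.7) = 127.2 kips → bolt shear.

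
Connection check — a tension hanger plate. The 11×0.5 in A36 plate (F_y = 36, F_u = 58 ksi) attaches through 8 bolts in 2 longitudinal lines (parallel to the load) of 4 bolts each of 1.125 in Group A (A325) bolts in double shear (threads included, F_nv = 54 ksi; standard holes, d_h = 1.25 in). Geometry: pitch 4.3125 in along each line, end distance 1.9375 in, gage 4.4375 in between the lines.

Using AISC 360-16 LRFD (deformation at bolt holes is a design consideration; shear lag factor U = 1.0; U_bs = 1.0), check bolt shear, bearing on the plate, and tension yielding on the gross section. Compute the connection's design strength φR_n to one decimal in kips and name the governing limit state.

178.2 kips (gross-section yield governs)

Bolt shear: A_b = π(1.125)²/4 = 0.99402 in². φR_n = 0.75 × 54 × 0.99402 × 8 × 2 = 644.1 kips.
Bearing (0.5 in plate, F_u = 58 ksi): end bolts L_c = 1.9375 − 1.25/2 = 1.3125, R_n = min(1.2×1.3125×0.5×58, 2.4×1.125×0.5×58) = 45.675 kips/bolt; interior L_c = 4.3125 − 1.25 = 3.0625, R_n = 78.3 kips/bolt. φR_n = 0.75 × (2×45.675 + 6×78.3) = 420.9 kips.
Tension yield (gross): A_g = 11×0.5 = 5.5 in². φR_n = 0.90 × 36 × 5.5 = 178.2 kips.
Governing: min(644.1, 420.9, 178.2) = 178.2 kips → gross-section yield.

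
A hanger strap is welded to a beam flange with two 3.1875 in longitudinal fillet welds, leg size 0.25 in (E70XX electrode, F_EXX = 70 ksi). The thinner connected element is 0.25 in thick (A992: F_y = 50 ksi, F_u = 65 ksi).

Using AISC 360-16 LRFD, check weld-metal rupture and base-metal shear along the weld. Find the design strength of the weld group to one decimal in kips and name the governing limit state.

Weld metal: throat = 0.707×0.25 = 0.17675 in, L = 2×3.1875 = 6.375 in. φR_n = 0.75 × 0.6 × 70 × 0.17675 × 6.375 = 35.5 kips.
Base metal shear (0.25 in plate): yield φR_n = 1.0×0.6×50×0.25×6.375 = 47.8 kips; rupture φR_n = 0.75×0.6×65×0.25×6.375 = 46.6 kips; take 46.6 kips (rupture).
Governing: min(35.5, 46.6) = 35.5 kips → weld metal.

35.5 kips (weld metal governs)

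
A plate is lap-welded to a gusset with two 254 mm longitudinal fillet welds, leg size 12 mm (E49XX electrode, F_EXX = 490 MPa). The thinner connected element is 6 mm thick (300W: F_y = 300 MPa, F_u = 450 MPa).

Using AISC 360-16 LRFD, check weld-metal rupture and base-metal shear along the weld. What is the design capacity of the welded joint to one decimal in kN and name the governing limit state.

548.6 kN (base-metal shear governs)

Weld metal: throat = 0.707×12 = 8.484 mm, L = 2×254 = 508 mm. φR_n = 0.75 × 0.6 × 490 × 8.484 × 508 = 950.3 kN.
Base metal shear (6 mm plate): yield φR_n = 1.0×0.6×300×6×508 = 548.6 kN; rupture φR_n = 0.75×0.6×450×6×508 = 617.2 kN; take 548.6 kN (yield).
Governing: min(950.3, 548.6) = 548.6 kN → base-metal shear.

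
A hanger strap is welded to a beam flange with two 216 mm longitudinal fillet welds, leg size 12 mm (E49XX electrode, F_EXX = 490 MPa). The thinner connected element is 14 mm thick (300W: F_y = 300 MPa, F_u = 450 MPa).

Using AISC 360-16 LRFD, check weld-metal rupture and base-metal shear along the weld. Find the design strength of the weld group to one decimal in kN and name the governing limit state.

Weld metal: throat = 0.707×12 = 8.484 mm, L = 2×216 = 432 mm. φR_n = 0.75 × 0.6 × 490 × 8.484 × 432 = 808.2 kN.
Base metal shear (14 mm plate): yield φR_n = 1.0×0.6×300×14×432 = 1088.6 kN; rupture φR_n = 0.75×0.6×450×14×432 = 1224.7 kN; take 1088.6 kN (yield).
Governing: min(808.2, 1088.6) = 808.2 kN → weld metal.

808.2 kN (weld metal governs)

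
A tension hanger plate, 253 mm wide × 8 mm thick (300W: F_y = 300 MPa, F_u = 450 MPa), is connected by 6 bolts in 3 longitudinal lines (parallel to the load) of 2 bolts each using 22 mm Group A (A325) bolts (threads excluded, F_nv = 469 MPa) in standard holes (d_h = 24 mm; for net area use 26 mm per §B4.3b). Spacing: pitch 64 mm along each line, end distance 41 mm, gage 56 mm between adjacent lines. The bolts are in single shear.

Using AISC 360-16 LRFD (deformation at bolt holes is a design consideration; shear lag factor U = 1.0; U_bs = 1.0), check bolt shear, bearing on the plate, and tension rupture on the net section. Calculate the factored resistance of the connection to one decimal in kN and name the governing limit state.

472.5 kN (net-section rupture governs)

Bolt shear: A_b = π(22)²/4 = 380.13 mm². φR_n = 0.75 × 469 × 380.13 × 6 × 1 = 802.3 kN.
Bearing (8 mm plate, F_u = 450 MPa): end bolts L_c = 41 − 24/2 = 29, R_n = min(1.2×29×8×450, 2.4×22×8×450) = 125.28 kN/bolt; interior L_c = 64 − 24 = 40, R_n = 172.8 kN/bolt. φR_n = 0.75 × (3×125.28 + 3×172.8) = 670.7 kN.
Tension rupture (net): A_n = (253 − 3×26)×8 = 1400 mm² (U = 1.0, A_e = A_n). φR_n = 0.75 × 450 × 1400 = 472.5 kN.
Governing: min(802.3, 670.7, 472.5) = 472.5 kN → net-section rupture.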